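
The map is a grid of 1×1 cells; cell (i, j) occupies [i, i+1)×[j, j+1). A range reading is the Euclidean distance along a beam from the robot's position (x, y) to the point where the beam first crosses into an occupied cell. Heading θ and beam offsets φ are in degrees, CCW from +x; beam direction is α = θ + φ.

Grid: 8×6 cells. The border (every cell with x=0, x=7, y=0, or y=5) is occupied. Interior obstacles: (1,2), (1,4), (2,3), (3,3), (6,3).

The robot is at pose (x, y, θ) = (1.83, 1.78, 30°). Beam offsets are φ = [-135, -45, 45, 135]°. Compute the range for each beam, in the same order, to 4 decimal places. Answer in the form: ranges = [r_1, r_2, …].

ranges = [0.8075, 3.0137, 0.2278, 0.8500]

beam 1: φ=-135°, α=255°
  d=(-0.2588,-0.9659)  start (1,1)  tX=3.2069 tY=0.8075  stride 1/|dx|=3.8637 1/|dy|=1.0353
    cross y-line → (1,0), t=0.8075 (wall)
  → r_1 = 0.8075
beam 2: φ=-45°, α=345°
  d=(0.9659,-0.2588)  start (1,1)  tX=0.1760 tY=3.0137  stride 1/|dx|=1.0353 1/|dy|=3.8637
    cross x-line → (2,1), t=0.1760
    cross x-line → (3,1), t=1.2113
    cross x-line → (4,1), t=2.2465
    cross y-line → (4,0), t=3.0137 (wall)
  → r_2 = 3.0137
beam 3: φ=45°, α=75°
  d=(0.2588,0.9659)  start (1,1)  tX=0.6568 tY=0.2278  stride 1/|dx|=3.8637 1/|dy|=1.0353
    cross y-line → (1,2), t=0.2278 (wall)
  → r_3 = 0.2278
beam 4: φ=135°, α=165°
  d=(-0.9659,0.2588)  start (1,1)  tX=0.8593 tY=0.8500  stride 1/|dx|=1.0353 1/|dy|=3.8637
    cross y-line → (1,2), t=0.8500 (wall)
  → r_4 = 0.8500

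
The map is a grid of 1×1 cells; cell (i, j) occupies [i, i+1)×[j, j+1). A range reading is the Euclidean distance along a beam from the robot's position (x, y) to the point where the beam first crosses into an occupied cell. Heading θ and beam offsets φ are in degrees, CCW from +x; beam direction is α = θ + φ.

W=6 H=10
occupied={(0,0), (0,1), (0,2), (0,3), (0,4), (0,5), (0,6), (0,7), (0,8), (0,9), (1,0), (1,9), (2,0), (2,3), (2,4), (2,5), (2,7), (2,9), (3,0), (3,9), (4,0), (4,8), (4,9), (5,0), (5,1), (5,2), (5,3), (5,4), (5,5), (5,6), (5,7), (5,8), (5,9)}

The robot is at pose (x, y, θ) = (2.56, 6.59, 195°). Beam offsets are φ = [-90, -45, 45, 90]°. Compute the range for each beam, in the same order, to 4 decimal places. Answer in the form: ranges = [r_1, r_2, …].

ranges = [0.4245, 1.8013, 0.6813, 0.6108]

beam 1: φ=-90°, α=105°
  direction (-0.2588, 0.9659); cell (2,6); t to first gridline: x 2.1637, y 0.4245 (then +3.8637 / +1.0353)
    (2,7) via y @ 0.4245  # hit
  → r_1 = 0.4245
beam 2: φ=-45°, α=150°
  direction (-0.8660, 0.5000); cell (2,6); t to first gridline: x 0.6466, y 0.8200 (then +1.1547 / +2.0000)
    (1,6) via x @ 0.6466
    (1,7) via y @ 0.8200
    (0,7) via x @ 1.8013  # hit
  → r_2 = 1.8013
beam 3: φ=45°, α=240°
  direction (-0.5000, -0.8660); cell (2,6); t to first gridline: x 1.1200, y 0.6813 (then +2.0000 / +1.1547)
    (2,5) via y @ 0.6813  # hit
  → r_3 = 0.6813
beam 4: φ=90°, α=285°
  direction (0.2588, -0.9659); cell (2,6); t to first gridline: x 1.7000, y 0.6108 (then +3.8637 / +1.0353)
    (2,5) via y @ 0.6108  # hit
  → r_4 = 0.6108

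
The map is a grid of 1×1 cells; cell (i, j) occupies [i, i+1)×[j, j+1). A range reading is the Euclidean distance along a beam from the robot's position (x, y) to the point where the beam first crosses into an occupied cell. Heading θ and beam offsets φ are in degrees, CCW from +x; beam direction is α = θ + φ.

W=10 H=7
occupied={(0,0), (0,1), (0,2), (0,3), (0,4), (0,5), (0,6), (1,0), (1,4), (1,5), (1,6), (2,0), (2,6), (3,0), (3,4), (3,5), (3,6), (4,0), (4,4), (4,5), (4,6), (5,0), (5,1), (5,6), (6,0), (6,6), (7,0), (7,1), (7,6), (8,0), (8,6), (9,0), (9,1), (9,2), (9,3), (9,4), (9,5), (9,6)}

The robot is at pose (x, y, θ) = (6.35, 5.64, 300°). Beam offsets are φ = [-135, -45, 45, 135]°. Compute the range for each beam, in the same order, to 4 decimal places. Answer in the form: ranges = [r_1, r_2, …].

beam 1: φ=-135°, α=165°
  d=(-0.9659,0.2588)  start (6,5)  tX=0.3623 tY=1.3909  stride 1/|dx|=1.0353 1/|dy|=3.8637
    cross x-line → (5,5), t=0.3623
    cross y-line → (5,6), t=1.3909 (wall)
  → r_1 = 1.3909
beam 2: φ=-45°, α=255°
  d=(-0.2588,-0.9659)  start (6,5)  tX=1.3523 tY=0.6626  stride 1/|dx|=3.8637 1/|dy|=1.0353
    cross y-line → (6,4), t=0.6626
    cross x-line → (5,4), t=1.3523
    cross y-line → (5,3), t=1.6979
    cross y-line → (5,2), t=2.7331
    cross y-line → (5,1), t=3.7684 (wall)
  → r_2 = 3.7684
beam 3: φ=45°, α=345°
  d=(0.9659,-0.2588)  start (6,5)  tX=0.6729 tY=2.4728  stride 1/|dx|=1.0353 1/|dy|=3.8637
    cross x-line → (7,5), t=0.6729
    cross x-line → (8,5), t=1.7082
    cross y-line → (8,4), t=2.4728
    cross x-line → (9,4), t=2.7435 (wall)
  → r_3 = 2.7435
beam 4: φ=135°, α=75°
  d=(0.2588,0.9659)  start (6,5)  tX=2.5114 tY=0.3727  stride 1/|dx|=3.8637 1/|dy|=1.0353
    cross y-line → (6,6), t=0.3727 (wall)
  → r_4 = 0.3727

ranges = [1.3909, 3.7684, 2.7435, 0.3727]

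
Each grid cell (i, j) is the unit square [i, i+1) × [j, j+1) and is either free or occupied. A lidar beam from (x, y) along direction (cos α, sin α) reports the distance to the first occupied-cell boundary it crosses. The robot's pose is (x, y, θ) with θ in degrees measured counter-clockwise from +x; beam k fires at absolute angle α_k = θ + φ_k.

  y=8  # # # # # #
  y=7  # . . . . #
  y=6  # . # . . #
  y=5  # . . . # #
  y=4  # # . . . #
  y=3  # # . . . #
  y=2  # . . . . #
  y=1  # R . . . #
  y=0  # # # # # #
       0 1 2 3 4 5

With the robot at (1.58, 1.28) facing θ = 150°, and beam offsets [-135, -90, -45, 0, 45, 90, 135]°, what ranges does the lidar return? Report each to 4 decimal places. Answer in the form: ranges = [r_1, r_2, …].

beam 1: φ=-135°, α=15°
  direction (0.9659, 0.2588); cell (1,1); t to first gridline: x 0.4348, y 2.7819 (then +1.0353 / +3.8637)
    (2,1) via x @ 0.4348
    (3,1) via x @ 1.4701
    (4,1) via x @ 2.5054
    (4,2) via y @ 2.7819
    (5,2) via x @ 3.5406  # hit
  → r_1 = 3.5406
beam 2: φ=-90°, α=60°
  direction (0.5000, 0.8660); cell (1,1); t to first gridline: x 0.8400, y 0.8314 (then +2.0000 / +1.1547)
    (1,2) via y @ 0.8314
    (2,2) via x @ 0.8400
    (2,3) via y @ 1.9861
    (3,3) via x @ 2.8400
    (3,4) via y @ 3.1408
    (3,5) via y @ 4.2955
    (4,5) via x @ 4.8400  # hit
  → r_2 = 4.8400
beam 3: φ=-45°, α=105°
  direction (-0.2588, 0.9659); cell (1,1); t to first gridline: x 2.2409, y 0.7454 (then +3.8637 / +1.0353)
    (1,2) via y @ 0.7454
    (1,3) via y @ 1.7807  # hit
  → r_3 = 1.7807
beam 4: φ=0°, α=150°
  direction (-0.8660, 0.5000); cell (1,1); t to first gridline: x 0.6697, y 1.4400 (then +1.1547 / +2.0000)
    (0,1) via x @ 0.6697  # hit
  → r_4 = 0.6697
beam 5: φ=45°, α=195°
  direction (-0.9659, -0.2588); cell (1,1); t to first gridline: x 0.6005, y 1.0818 (then +1.0353 / +3.8637)
    (0,1) via x @ 0.6005  # hit
  → r_5 = 0.6005
beam 6: φ=90°, α=240°
  direction (-0.5000, -0.8660); cell (1,1); t to first gridline: x 1.1600, y 0.3233 (then +2.0000 / +1.1547)
    (1,0) via y @ 0.3233  # hit
  → r_6 = 0.3233
beam 7: φ=135°, α=285°
  direction (0.2588, -0.9659); cell (1,1); t to first gridline: x 1.6228, y 0.2899 (then +3.8637 / +1.0353)
    (1,0) via y @ 0.2899  # hit
  → r_7 = 0.2899

ranges = [3.5406, 4.8400, 1.7807, 0.6697, 0.6005, 0.3233, 0.2899]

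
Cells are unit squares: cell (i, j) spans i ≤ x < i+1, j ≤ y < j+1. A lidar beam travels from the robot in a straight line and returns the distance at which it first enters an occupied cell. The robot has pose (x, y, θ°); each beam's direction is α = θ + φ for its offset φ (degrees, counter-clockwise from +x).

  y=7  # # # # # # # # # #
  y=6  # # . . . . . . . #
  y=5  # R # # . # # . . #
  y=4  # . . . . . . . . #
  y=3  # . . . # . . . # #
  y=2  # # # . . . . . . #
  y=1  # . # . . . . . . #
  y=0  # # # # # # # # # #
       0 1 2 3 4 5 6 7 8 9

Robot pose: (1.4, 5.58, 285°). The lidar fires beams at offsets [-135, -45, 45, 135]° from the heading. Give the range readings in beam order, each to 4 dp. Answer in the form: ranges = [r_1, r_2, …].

ranges = [0.4619, 0.8000, 0.6928, 0.4850]

beam 1: φ=-135°, α=150°
  dir = (cos 150°, sin 150°) = (-0.8660, 0.5000); from cell (1,5)
  next x-line at t=0.4619, next y-line at t=0.8400; Δt_x=1.1547, Δt_y=2.0000
    x: enter (0,5) at t=0.4619 ← occupied
  → r_1 = 0.4619
beam 2: φ=-45°, α=240°
  dir = (cos 240°, sin 240°) = (-0.5000, -0.8660); from cell (1,5)
  next x-line at t=0.8000, next y-line at t=0.6697; Δt_x=2.0000, Δt_y=1.1547
    y: enter (1,4) at t=0.6697
    x: enter (0,4) at t=0.8000 ← occupied
  → r_2 = 0.8000
beam 3: φ=45°, α=330°
  dir = (cos 330°, sin 330°) = (0.8660, -0.5000); from cell (1,5)
  next x-line at t=0.6928, next y-line at t=1.1600; Δt_x=1.1547, Δt_y=2.0000
    x: enter (2,5) at t=0.6928 ← occupied
  → r_3 = 0.6928
beam 4: φ=135°, α=60°
  dir = (cos 60°, sin 60°) = (0.5000, 0.8660); from cell (1,5)
  next x-line at t=1.2000, next y-line at t=0.4850; Δt_x=2.0000, Δt_y=1.1547
    y: enter (1,6) at t=0.4850 ← occupied
  → r_4 = 0.4850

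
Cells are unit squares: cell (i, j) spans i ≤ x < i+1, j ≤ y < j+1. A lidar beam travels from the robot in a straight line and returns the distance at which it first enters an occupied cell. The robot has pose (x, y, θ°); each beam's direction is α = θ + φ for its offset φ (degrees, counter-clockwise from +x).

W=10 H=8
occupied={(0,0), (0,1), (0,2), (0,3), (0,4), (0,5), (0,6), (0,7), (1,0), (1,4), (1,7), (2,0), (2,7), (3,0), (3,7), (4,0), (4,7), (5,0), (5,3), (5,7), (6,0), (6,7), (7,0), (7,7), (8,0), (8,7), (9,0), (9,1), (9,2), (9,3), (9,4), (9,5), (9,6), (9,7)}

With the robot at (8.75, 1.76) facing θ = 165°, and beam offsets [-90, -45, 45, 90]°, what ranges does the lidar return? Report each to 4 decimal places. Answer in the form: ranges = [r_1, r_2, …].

beam 1: φ=-90°, α=75°
  direction (0.2588, 0.9659); cell (8,1); t to first gridline: x 0.9659, y 0.2485 (then +3.8637 / +1.0353)
    (8,2) via y @ 0.2485
    (9,2) via x @ 0.9659  # hit
  → r_1 = 0.9659
beam 2: φ=-45°, α=120°
  direction (-0.5000, 0.8660); cell (8,1); t to first gridline: x 1.5000, y 0.2771 (then +2.0000 / +1.1547)
    (8,2) via y @ 0.2771
    (8,3) via y @ 1.4318
    (7,3) via x @ 1.5000
    (7,4) via y @ 2.5865
    (6,4) via x @ 3.5000
    (6,5) via y @ 3.7412
    (6,6) via y @ 4.8959
    (5,6) via x @ 5.5000
    (5,7) via y @ 6.0506  # hit
  → r_2 = 6.0506
beam 3: φ=45°, α=210°
  direction (-0.8660, -0.5000); cell (8,1); t to first gridline: x 0.8660, y 1.5200 (then +1.1547 / +2.0000)
    (7,1) via x @ 0.8660
    (7,0) via y @ 1.5200  # hit
  → r_3 = 1.5200
beam 4: φ=90°, α=255°
  direction (-0.2588, -0.9659); cell (8,1); t to first gridline: x 2.8978, y 0.7868 (then +3.8637 / +1.0353)
    (8,0) via y @ 0.7868  # hit
  → r_4 = 0.7868

ranges = [0.9659, 6.0506, 1.5200, 0.7868]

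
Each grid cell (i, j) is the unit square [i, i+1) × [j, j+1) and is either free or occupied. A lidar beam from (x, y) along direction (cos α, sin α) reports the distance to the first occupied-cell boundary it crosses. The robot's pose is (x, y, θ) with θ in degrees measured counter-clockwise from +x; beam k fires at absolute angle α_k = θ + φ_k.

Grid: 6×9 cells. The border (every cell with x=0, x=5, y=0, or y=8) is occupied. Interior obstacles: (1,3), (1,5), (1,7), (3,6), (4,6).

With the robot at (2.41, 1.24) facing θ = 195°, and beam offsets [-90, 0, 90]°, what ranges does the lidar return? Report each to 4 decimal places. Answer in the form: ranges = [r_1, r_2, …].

beam 1: φ=-90°, α=105°
  direction (-0.2588, 0.9659); cell (2,1); t to first gridline: x 1.5841, y 0.7868 (then +3.8637 / +1.0353)
    (2,2) via y @ 0.7868
    (1,2) via x @ 1.5841
    (1,3) via y @ 1.8221  # hit
  → r_1 = 1.8221
beam 2: φ=0°, α=195°
  direction (-0.9659, -0.2588); cell (2,1); t to first gridline: x 0.4245, y 0.9273 (then +1.0353 / +3.8637)
    (1,1) via x @ 0.4245
    (1,0) via y @ 0.9273  # hit
  → r_2 = 0.9273
beam 3: φ=90°, α=285°
  direction (0.2588, -0.9659); cell (2,1); t to first gridline: x 2.2796, y 0.2485 (then +3.8637 / +1.0353)
    (2,0) via y @ 0.2485  # hit
  → r_3 = 0.2485

ranges = [1.8221, 0.9273, 0.2485]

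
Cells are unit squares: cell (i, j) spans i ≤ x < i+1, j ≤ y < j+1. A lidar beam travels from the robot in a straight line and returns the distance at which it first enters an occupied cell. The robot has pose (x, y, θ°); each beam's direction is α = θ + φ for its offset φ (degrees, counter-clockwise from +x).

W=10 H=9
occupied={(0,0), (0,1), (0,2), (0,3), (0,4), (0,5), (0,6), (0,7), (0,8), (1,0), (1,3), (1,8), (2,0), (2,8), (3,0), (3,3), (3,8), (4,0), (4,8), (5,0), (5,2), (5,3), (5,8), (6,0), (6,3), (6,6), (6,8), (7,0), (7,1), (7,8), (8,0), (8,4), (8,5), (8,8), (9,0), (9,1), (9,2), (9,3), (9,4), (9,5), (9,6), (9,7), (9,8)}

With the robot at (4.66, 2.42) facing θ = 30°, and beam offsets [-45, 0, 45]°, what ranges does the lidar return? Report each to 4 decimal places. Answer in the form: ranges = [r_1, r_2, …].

ranges = [0.3520, 0.3926, 1.3137]

beam 1: φ=-45°, α=345°
  cosα=0.9659 sinα=-0.2588 | (4,2) | tMaxX 0.3520 tMaxY 1.6228 | tΔX 1.0353 tΔY 3.8637
    t=0.3520 [x] (5,2) — stop
  → r_1 = 0.3520
beam 2: φ=0°, α=30°
  cosα=0.8660 sinα=0.5000 | (4,2) | tMaxX 0.3926 tMaxY 1.1600 | tΔX 1.1547 tΔY 2.0000
    t=0.3926 [x] (5,2) — stop
  → r_2 = 0.3926
beam 3: φ=45°, α=75°
  cosα=0.2588 sinα=0.9659 | (4,2) | tMaxX 1.3137 tMaxY 0.6005 | tΔX 3.8637 tΔY 1.0353
    t=0.6005 [y] (4,3)
    t=1.3137 [x] (5,3) — stop
  → r_3 = 1.3137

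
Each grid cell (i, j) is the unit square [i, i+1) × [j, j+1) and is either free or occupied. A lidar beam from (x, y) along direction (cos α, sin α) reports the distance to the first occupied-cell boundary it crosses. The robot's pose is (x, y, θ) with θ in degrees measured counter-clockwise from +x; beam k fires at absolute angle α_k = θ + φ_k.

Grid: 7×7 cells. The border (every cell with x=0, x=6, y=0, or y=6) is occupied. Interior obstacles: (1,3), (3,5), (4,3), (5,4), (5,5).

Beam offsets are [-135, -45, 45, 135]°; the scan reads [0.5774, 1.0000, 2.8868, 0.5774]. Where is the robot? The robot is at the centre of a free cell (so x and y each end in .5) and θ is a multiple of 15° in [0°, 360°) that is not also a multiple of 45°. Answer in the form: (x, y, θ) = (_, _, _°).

(x, y, θ) = (4.5, 4.5, 165°)

The pose lattice has 20·16 = 320 candidates. Test each by forward raycasting.
  (5.5, 2.5, 30°): beam 1 = 1.5529 ≠ 0.5774 ✗
  (3.5, 2.5, 300°): beam 1 = 1.9319 ≠ 0.5774 ✗
  (1.5, 2.5, 300°): beam 1 = 0.5176 ≠ 0.5774 ✗
  (2.5, 2.5, 255°): beam 1 = 1.0000 ≠ 0.5774 ✗
  (1.5, 2.5, 330°): beam 1 = 0.5176 ≠ 0.5774 ✗
  …
  (4.5, 4.5, 165°): r_1=0.5774, r_2=1.0000, r_3=2.8868, r_4=0.5774 — all match ✓
No second candidate reproduces the full scan.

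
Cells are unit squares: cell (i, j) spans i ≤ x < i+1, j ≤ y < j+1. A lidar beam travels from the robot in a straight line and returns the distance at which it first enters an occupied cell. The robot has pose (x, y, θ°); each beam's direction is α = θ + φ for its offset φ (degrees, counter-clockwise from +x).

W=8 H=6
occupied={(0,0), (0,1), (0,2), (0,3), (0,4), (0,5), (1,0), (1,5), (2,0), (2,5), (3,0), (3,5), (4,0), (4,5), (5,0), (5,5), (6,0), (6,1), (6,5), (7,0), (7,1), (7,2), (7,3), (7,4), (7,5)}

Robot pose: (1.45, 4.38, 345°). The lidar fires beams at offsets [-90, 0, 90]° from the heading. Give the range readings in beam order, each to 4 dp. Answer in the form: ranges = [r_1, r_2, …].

beam 1: φ=-90°, α=255°
  d=(-0.2588,-0.9659)  start (1,4)  tX=1.7387 tY=0.3934  stride 1/|dx|=3.8637 1/|dy|=1.0353
    cross y-line → (1,3), t=0.3934
    cross y-line → (1,2), t=1.4287
    cross x-line → (0,2), t=1.7387 (wall)
  → r_1 = 1.7387
beam 2: φ=0°, α=345°
  d=(0.9659,-0.2588)  start (1,4)  tX=0.5694 tY=1.4682  stride 1/|dx|=1.0353 1/|dy|=3.8637
    cross x-line → (2,4), t=0.5694
    cross y-line → (2,3), t=1.4682
    cross x-line → (3,3), t=1.6047
    cross x-line → (4,3), t=2.6400
    cross x-line → (5,3), t=3.6752
    cross x-line → (6,3), t=4.7105
    cross y-line → (6,2), t=5.3319
    cross x-line → (7,2), t=5.7458 (wall)
  → r_2 = 5.7458
beam 3: φ=90°, α=75°
  d=(0.2588,0.9659)  start (1,4)  tX=2.1250 tY=0.6419  stride 1/|dx|=3.8637 1/|dy|=1.0353
    cross y-line → (1,5), t=0.6419 (wall)
  → r_3 = 0.6419

ranges = [1.7387, 5.7458, 0.6419]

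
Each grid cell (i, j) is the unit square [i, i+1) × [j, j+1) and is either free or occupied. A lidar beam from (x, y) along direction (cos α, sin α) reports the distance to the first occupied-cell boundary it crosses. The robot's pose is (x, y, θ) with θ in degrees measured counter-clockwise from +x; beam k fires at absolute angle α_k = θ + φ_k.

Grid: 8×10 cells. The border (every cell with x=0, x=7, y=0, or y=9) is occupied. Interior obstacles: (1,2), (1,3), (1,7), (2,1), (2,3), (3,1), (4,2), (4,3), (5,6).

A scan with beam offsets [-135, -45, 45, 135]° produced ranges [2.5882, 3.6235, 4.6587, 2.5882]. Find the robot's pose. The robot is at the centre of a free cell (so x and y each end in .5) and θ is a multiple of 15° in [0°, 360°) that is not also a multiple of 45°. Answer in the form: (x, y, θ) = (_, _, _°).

(x, y, θ) = (3.5, 4.5, 30°)

Candidates: 39 free-cell centres × 16 headings = 624 poses. Raycast each; keep the one whose scan matches to 4 dp.
  (4.5, 1.5, 300°): beam 1 = 0.5176 ≠ 2.5882 ✗
  (4.5, 4.5, 285°): beam 1 = 4.0415 ≠ 2.5882 ✗
  (4.5, 1.5, 150°): beam 2 = 0.5176 ≠ 3.6235 ✗
  (4.5, 8.5, 345°): beam 1 = 2.8868 ≠ 2.5882 ✗
  …
  (3.5, 4.5, 30°): r_1=2.5882, r_2=3.6235, r_3=4.6587, r_4=2.5882 — all match ✓
Only this pose fits every beam.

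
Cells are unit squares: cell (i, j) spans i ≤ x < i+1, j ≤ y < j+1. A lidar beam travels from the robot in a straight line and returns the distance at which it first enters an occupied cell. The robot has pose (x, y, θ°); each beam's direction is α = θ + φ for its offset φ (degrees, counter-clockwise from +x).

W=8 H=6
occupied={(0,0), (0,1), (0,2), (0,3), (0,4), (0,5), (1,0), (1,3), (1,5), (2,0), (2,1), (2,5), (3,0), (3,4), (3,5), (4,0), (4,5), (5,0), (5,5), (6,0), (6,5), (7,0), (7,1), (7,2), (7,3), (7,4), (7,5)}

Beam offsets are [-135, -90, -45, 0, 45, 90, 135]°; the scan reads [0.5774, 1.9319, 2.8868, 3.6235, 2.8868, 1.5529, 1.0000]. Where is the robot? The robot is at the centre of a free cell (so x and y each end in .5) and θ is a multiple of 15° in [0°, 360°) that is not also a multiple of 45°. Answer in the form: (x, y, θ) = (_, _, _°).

(x, y, θ) = (4.5, 1.5, 75°)

Enumerate (i+0.5, j+0.5, θ) over the 21 free cells and 16 admissible headings. For each, cast all 7 beams and compare to the given ranges.
  (4.5, 2.5, 30°): beam 1 = 1.5529 ≠ 0.5774 ✗
  (2.5, 3.5, 330°): beam 1 = 0.5176 ≠ 0.5774 ✗
  (4.5, 4.5, 120°): beam 1 = 2.5882 ≠ 0.5774 ✗
  …
  (4.5, 1.5, 75°): r_1=0.5774, r_2=1.9319, r_3=2.8868, r_4=3.6235, r_5=2.8868, r_6=1.5529, r_7=1.0000 — all match ✓
Only this pose fits every beam.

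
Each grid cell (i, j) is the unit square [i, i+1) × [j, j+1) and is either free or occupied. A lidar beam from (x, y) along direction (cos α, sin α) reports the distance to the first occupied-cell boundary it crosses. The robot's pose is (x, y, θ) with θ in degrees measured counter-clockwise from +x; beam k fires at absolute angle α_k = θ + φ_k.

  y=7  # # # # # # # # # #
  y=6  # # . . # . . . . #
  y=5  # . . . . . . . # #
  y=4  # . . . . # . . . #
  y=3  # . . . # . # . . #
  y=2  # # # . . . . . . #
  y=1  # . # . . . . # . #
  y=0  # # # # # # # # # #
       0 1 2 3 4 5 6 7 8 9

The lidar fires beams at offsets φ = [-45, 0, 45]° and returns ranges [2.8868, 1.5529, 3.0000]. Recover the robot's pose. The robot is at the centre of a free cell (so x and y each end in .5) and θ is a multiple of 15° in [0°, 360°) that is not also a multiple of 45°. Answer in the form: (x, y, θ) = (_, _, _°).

The pose lattice has 38·16 = 608 candidates. Test each by forward raycasting.
  (7.5, 3.5, 150°): beam 1 = 3.6235 ≠ 2.8868 ✗
  (3.5, 3.5, 165°): beam 1 = 3.0000 ≠ 2.8868 ✗
  (3.5, 4.5, 120°): beam 1 = 1.9319 ≠ 2.8868 ✗
  …
  (4.5, 4.5, 105°): r_1=2.8868, r_2=1.5529, r_3=3.0000 — all match ✓
Unique over the lattice → pose = (4.5, 4.5, 105°).

(x, y, θ) = (4.5, 4.5, 105°)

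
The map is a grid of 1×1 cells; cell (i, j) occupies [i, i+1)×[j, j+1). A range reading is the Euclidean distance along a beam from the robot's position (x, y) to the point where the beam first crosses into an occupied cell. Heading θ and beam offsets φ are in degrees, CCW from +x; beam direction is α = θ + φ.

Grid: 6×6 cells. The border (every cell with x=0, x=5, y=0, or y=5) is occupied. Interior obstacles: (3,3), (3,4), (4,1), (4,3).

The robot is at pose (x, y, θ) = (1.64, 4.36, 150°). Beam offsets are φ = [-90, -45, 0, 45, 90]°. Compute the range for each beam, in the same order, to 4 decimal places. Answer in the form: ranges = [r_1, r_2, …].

beam 1: φ=-90°, α=60°
  dir = (cos 60°, sin 60°) = (0.5000, 0.8660); from cell (1,4)
  next x-line at t=0.7200, next y-line at t=0.7390; Δt_x=2.0000, Δt_y=1.1547
    x: enter (2,4) at t=0.7200
    y: enter (2,5) at t=0.7390 ← occupied
  → r_1 = 0.7390
beam 2: φ=-45°, α=105°
  dir = (cos 105°, sin 105°) = (-0.2588, 0.9659); from cell (1,4)
  next x-line at t=2.4728, next y-line at t=0.6626; Δt_x=3.8637, Δt_y=1.0353
    y: enter (1,5) at t=0.6626 ← occupied
  → r_2 = 0.6626
beam 3: φ=0°, α=150°
  dir = (cos 150°, sin 150°) = (-0.8660, 0.5000); from cell (1,4)
  next x-line at t=0.7390, next y-line at t=1.2800; Δt_x=1.1547, Δt_y=2.0000
    x: enter (0,4) at t=0.7390 ← occupied
  → r_3 = 0.7390
beam 4: φ=45°, α=195°
  dir = (cos 195°, sin 195°) = (-0.9659, -0.2588); from cell (1,4)
  next x-line at t=0.6626, next y-line at t=1.3909; Δt_x=1.0353, Δt_y=3.8637
    x: enter (0,4) at t=0.6626 ← occupied
  → r_4 = 0.6626
beam 5: φ=90°, α=240°
  dir = (cos 240°, sin 240°) = (-0.5000, -0.8660); from cell (1,4)
  next x-line at t=1.2800, next y-line at t=0.4157; Δt_x=2.0000, Δt_y=1.1547
    y: enter (1,3) at t=0.4157
    x: enter (0,3) at t=1.2800 ← occupied
  → r_5 = 1.2800

ranges = [0.7390, 0.6626, 0.7390, 0.6626, 1.2800]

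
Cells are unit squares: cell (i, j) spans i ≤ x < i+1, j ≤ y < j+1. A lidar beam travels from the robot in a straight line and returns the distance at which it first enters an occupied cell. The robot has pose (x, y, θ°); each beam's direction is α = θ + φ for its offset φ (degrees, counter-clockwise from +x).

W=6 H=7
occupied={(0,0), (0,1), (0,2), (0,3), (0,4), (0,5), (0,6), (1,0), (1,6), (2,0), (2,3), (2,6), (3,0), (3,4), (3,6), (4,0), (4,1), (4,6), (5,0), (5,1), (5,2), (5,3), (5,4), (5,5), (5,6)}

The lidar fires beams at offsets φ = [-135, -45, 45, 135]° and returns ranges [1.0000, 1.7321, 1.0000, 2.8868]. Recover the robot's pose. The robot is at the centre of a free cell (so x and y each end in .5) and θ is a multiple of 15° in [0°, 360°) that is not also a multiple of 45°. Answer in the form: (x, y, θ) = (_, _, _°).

(x, y, θ) = (3.5, 2.5, 75°)

Candidates: 17 free-cell centres × 16 headings = 272 poses. Raycast each; keep the one whose scan matches to 4 dp.
  (2.5, 2.5, 210°): beam 1 = 0.5176 ≠ 1.0000 ✗
  (3.5, 2.5, 30°): beam 1 = 1.5529 ≠ 1.0000 ✗
  (1.5, 4.5, 30°): beam 1 = 1.9319 ≠ 1.0000 ✗
  (3.5, 3.5, 300°): beam 1 = 0.5176 ≠ 1.0000 ✗
  (3.5, 5.5, 330°): beam 1 = 2.5882 ≠ 1.0000 ✗
  …
  (3.5, 2.5, 75°): r_1=1.0000, r_2=1.7321, r_3=1.0000, r_4=2.8868 — all match ✓
No second candidate reproduces the full scan.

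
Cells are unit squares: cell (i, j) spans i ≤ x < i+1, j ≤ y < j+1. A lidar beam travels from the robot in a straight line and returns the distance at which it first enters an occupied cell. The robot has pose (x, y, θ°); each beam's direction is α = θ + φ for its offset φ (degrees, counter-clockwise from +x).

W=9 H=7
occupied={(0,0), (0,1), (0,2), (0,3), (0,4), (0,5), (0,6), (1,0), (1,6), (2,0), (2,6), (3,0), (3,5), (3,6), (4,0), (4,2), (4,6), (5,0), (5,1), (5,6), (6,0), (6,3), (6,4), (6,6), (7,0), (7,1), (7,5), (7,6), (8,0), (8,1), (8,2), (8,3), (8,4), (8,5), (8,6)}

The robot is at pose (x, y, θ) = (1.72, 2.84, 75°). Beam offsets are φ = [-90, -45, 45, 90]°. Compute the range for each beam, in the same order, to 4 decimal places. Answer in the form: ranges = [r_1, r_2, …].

beam 1: φ=-90°, α=345°
  d=(0.9659,-0.2588)  start (1,2)  tX=0.2899 tY=3.2455  stride 1/|dx|=1.0353 1/|dy|=3.8637
    cross x-line → (2,2), t=0.2899
    cross x-line → (3,2), t=1.3252
    cross x-line → (4,2), t=2.3604 (wall)
  → r_1 = 2.3604
beam 2: φ=-45°, α=30°
  d=(0.8660,0.5000)  start (1,2)  tX=0.3233 tY=0.3200  stride 1/|dx|=1.1547 1/|dy|=2.0000
    cross y-line → (1,3), t=0.3200
    cross x-line → (2,3), t=0.3233
    cross x-line → (3,3), t=1.4780
    cross y-line → (3,4), t=2.3200
    cross x-line → (4,4), t=2.6327
    cross x-line → (5,4), t=3.7874
    cross y-line → (5,5), t=4.3200
    cross x-line → (6,5), t=4.9421
    cross x-line → (7,5), t=6.0968 (wall)
  → r_2 = 6.0968
beam 3: φ=45°, α=120°
  d=(-0.5000,0.8660)  start (1,2)  tX=1.4400 tY=0.1848  stride 1/|dx|=2.0000 1/|dy|=1.1547
    cross y-line → (1,3), t=0.1848
    cross y-line → (1,4), t=1.3395
    cross x-line → (0,4), t=1.4400 (wall)
  → r_3 = 1.4400
beam 4: φ=90°, α=165°
  d=(-0.9659,0.2588)  start (1,2)  tX=0.7454 tY=0.6182  stride 1/|dx|=1.0353 1/|dy|=3.8637
    cross y-line → (1,3), t=0.6182
    cross x-line → (0,3), t=0.7454 (wall)
  → r_4 = 0.7454

ranges = [2.3604, 6.0968, 1.4400, 0.7454]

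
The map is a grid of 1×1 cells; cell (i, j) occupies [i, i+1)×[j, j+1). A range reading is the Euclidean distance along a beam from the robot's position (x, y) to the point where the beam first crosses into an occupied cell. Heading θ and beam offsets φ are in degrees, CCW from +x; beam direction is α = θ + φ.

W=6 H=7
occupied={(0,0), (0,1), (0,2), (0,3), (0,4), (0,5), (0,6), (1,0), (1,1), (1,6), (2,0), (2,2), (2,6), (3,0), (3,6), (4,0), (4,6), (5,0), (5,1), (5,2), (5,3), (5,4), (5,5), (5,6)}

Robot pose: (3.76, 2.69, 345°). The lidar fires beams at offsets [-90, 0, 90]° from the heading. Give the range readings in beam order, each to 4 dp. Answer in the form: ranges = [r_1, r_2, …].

ranges = [1.7496, 1.2837, 3.4268]

beam 1: φ=-90°, α=255°
  direction (-0.2588, -0.9659); cell (3,2); t to first gridline: x 2.9364, y 0.7143 (then +3.8637 / +1.0353)
    (3,1) via y @ 0.7143
    (3,0) via y @ 1.7496  # hit
  → r_1 = 1.7496
beam 2: φ=0°, α=345°
  direction (0.9659, -0.2588); cell (3,2); t to first gridline: x 0.2485, y 2.6660 (then +1.0353 / +3.8637)
    (4,2) via x @ 0.2485
    (5,2) via x @ 1.2837  # hit
  → r_2 = 1.2837
beam 3: φ=90°, α=75°
  direction (0.2588, 0.9659); cell (3,2); t to first gridline: x 0.9273, y 0.3209 (then +3.8637 / +1.0353)
    (3,3) via y @ 0.3209
    (4,3) via x @ 0.9273
    (4,4) via y @ 1.3562
    (4,5) via y @ 2.3915
    (4,6) via y @ 3.4268  # hit
  → r_3 = 3.4268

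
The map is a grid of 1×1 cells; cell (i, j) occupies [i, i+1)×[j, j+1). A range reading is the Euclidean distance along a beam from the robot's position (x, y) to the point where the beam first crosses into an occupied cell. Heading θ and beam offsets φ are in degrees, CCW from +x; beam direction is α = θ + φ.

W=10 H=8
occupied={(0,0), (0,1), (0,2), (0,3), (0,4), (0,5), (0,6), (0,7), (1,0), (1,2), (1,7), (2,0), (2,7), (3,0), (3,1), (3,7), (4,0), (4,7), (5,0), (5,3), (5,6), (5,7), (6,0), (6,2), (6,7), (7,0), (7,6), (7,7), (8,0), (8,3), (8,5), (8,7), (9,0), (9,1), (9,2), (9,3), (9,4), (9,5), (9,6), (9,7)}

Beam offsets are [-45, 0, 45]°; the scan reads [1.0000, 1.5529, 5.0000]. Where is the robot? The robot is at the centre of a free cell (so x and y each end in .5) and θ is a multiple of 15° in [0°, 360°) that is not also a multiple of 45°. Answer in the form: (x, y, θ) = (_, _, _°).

(x, y, θ) = (7.5, 4.5, 105°)

Candidates: 40 free-cell centres × 16 headings = 640 poses. Raycast each; keep the one whose scan matches to 4 dp.
  (4.5, 6.5, 195°): beam 2 = 3.6235 ≠ 1.5529 ✗
  (4.5, 1.5, 120°): beam 1 = 1.9319 ≠ 1.0000 ✗
  (2.5, 5.5, 285°): beam 1 = 2.8868 ≠ 1.0000 ✗
  (3.5, 4.5, 30°): beam 1 = 1.9319 ≠ 1.0000 ✗
  …
  (7.5, 4.5, 105°): r_1=1.0000, r_2=1.5529, r_3=5.0000 — all match ✓
No second candidate reproduces the full scan.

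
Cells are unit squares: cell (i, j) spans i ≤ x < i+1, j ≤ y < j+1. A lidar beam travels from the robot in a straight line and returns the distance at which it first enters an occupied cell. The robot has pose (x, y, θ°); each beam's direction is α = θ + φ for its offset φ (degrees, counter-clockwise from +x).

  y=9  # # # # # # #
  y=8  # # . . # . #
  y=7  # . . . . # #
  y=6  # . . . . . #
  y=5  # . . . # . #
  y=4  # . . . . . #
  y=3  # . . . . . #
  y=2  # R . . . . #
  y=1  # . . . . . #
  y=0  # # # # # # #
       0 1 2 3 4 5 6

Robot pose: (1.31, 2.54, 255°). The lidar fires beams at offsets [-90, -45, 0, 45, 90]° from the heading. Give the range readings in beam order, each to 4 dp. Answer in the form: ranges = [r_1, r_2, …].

ranges = [0.3209, 0.3580, 1.1977, 1.7782, 4.8554]

beam 1: φ=-90°, α=165°
  cosα=-0.9659 sinα=0.2588 | (1,2) | tMaxX 0.3209 tMaxY 1.7773 | tΔX 1.0353 tΔY 3.8637
    t=0.3209 [x] (0,2) — stop
  → r_1 = 0.3209
beam 2: φ=-45°, α=210°
  cosα=-0.8660 sinα=-0.5000 | (1,2) | tMaxX 0.3580 tMaxY 1.0800 | tΔX 1.1547 tΔY 2.0000
    t=0.3580 [x] (0,2) — stop
  → r_2 = 0.3580
beam 3: φ=0°, α=255°
  cosα=-0.2588 sinα=-0.9659 | (1,2) | tMaxX 1.1977 tMaxY 0.5590 | tΔX 3.8637 tΔY 1.0353
    t=0.5590 [y] (1,1)
    t=1.1977 [x] (0,1) — stop
  → r_3 = 1.1977
beam 4: φ=45°, α=300°
  cosα=0.5000 sinα=-0.8660 | (1,2) | tMaxX 1.3800 tMaxY 0.6235 | tΔX 2.0000 tΔY 1.1547
    t=0.6235 [y] (1,1)
    t=1.3800 [x] (2,1)
    t=1.7782 [y] (2,0) — stop
  → r_4 = 1.7782
beam 5: φ=90°, α=345°
  cosα=0.9659 sinα=-0.2588 | (1,2) | tMaxX 0.7143 tMaxY 2.0864 | tΔX 1.0353 tΔY 3.8637
    t=0.7143 [x] (2,2)
    t=1.7496 [x] (3,2)
    t=2.0864 [y] (3,1)
    t=2.7849 [x] (4,1)
    t=3.8202 [x] (5,1)
    t=4.8554 [x] (6,1) — stop
  → r_5 = 4.8554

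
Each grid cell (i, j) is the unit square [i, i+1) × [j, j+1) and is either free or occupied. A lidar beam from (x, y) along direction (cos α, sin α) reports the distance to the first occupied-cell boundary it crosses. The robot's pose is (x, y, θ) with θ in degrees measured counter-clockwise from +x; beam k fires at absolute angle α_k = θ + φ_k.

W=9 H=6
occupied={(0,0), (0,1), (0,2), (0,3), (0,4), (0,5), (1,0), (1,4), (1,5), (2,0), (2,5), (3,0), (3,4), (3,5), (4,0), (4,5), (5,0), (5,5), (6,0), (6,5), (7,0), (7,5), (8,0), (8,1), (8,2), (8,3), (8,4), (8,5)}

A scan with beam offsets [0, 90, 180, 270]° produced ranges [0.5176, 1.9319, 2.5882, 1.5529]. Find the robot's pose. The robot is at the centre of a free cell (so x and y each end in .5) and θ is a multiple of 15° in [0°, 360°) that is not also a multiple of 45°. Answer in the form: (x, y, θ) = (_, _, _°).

(x, y, θ) = (2.5, 1.5, 255°)

Enumerate (i+0.5, j+0.5, θ) over the 26 free cells and 16 admissible headings. For each, cast all 4 beams and compare to the given ranges.
  (7.5, 3.5, 75°): beam 1 = 1.5529 ≠ 0.5176 ✗
  (1.5, 3.5, 195°): beam 2 = 2.5882 ≠ 1.9319 ✗
  (4.5, 1.5, 240°): beam 1 = 0.5774 ≠ 0.5176 ✗
  (4.5, 2.5, 15°): beam 1 = 3.6235 ≠ 0.5176 ✗
  (7.5, 3.5, 240°): beam 1 = 2.8868 ≠ 0.5176 ✗
  …
  (2.5, 1.5, 255°): r_1=0.5176, r_2=1.9319, r_3=2.5882, r_4=1.5529 — all match ✓
No second candidate reproduces the full scan.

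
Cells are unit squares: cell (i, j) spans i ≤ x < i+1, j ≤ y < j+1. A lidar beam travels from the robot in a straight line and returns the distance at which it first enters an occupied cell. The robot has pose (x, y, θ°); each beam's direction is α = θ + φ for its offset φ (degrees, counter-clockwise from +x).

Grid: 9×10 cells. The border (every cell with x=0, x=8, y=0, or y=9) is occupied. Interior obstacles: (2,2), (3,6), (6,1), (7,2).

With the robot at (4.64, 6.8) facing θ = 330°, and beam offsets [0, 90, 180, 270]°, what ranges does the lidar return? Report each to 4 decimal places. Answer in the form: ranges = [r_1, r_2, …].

ranges = [3.8798, 2.5403, 4.2031, 4.3879]

beam 1: φ=0°, α=330°
  cosα=0.8660 sinα=-0.5000 | (4,6) | tMaxX 0.4157 tMaxY 1.6000 | tΔX 1.1547 tΔY 2.0000
    t=0.4157 [x] (5,6)
    t=1.5704 [x] (6,6)
    t=1.6000 [y] (6,5)
    t=2.7251 [x] (7,5)
    t=3.6000 [y] (7,4)
    t=3.8798 [x] (8,4) — stop
  → r_1 = 3.8798
beam 2: φ=90°, α=60°
  cosα=0.5000 sinα=0.8660 | (4,6) | tMaxX 0.7200 tMaxY 0.2309 | tΔX 2.0000 tΔY 1.1547
    t=0.2309 [y] (4,7)
    t=0.7200 [x] (5,7)
    t=1.3856 [y] (5,8)
    t=2.5403 [y] (5,9) — stop
  → r_2 = 2.5403
beam 3: φ=180°, α=150°
  cosα=-0.8660 sinα=0.5000 | (4,6) | tMaxX 0.7390 tMaxY 0.4000 | tΔX 1.1547 tΔY 2.0000
    t=0.4000 [y] (4,7)
    t=0.7390 [x] (3,7)
    t=1.8937 [x] (2,7)
    t=2.4000 [y] (2,8)
    t=3.0484 [x] (1,8)
    t=4.2031 [x] (0,8) — stop
  → r_3 = 4.2031
beam 4: φ=270°, α=240°
  cosα=-0.5000 sinα=-0.8660 | (4,6) | tMaxX 1.2800 tMaxY 0.9238 | tΔX 2.0000 tΔY 1.1547
    t=0.9238 [y] (4,5)
    t=1.2800 [x] (3,5)
    t=2.0785 [y] (3,4)
    t=3.2332 [y] (3,3)
    t=3.2800 [x] (2,3)
    t=4.3879 [y] (2,2) — stop
  → r_4 = 4.3879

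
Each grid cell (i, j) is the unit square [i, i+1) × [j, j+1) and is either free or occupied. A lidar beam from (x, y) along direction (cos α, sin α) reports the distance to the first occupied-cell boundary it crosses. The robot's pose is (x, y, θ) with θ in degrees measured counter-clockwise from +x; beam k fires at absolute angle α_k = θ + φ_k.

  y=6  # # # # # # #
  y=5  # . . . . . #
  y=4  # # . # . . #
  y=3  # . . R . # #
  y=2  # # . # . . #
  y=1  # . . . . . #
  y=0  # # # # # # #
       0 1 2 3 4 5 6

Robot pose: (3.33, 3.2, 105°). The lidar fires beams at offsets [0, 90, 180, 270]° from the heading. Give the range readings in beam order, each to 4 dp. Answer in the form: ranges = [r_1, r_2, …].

ranges = [0.8282, 1.3769, 0.2071, 1.7289]

beam 1: φ=0°, α=105°
  cosα=-0.2588 sinα=0.9659 | (3,3) | tMaxX 1.2750 tMaxY 0.8282 | tΔX 3.8637 tΔY 1.0353
    t=0.8282 [y] (3,4) — stop
  → r_1 = 0.8282
beam 2: φ=90°, α=195°
  cosα=-0.9659 sinα=-0.2588 | (3,3) | tMaxX 0.3416 tMaxY 0.7727 | tΔX 1.0353 tΔY 3.8637
    t=0.3416 [x] (2,3)
    t=0.7727 [y] (2,2)
    t=1.3769 [x] (1,2) — stop
  → r_2 = 1.3769
beam 3: φ=180°, α=285°
  cosα=0.2588 sinα=-0.9659 | (3,3) | tMaxX 2.5887 tMaxY 0.2071 | tΔX 3.8637 tΔY 1.0353
    t=0.2071 [y] (3,2) — stop
  → r_3 = 0.2071
beam 4: φ=270°, α=15°
  cosα=0.9659 sinα=0.2588 | (3,3) | tMaxX 0.6936 tMaxY 3.0910 | tΔX 1.0353 tΔY 3.8637
    t=0.6936 [x] (4,3)
    t=1.7289 [x] (5,3) — stop
  → r_4 = 1.7289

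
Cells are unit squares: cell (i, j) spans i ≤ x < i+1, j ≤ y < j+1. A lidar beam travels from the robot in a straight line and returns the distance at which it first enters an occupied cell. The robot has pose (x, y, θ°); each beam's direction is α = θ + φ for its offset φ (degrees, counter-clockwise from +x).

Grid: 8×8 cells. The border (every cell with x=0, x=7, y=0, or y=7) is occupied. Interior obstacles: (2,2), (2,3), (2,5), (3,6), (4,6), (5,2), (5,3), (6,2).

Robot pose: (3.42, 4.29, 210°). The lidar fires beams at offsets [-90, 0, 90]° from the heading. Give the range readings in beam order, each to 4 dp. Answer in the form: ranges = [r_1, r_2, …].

beam 1: φ=-90°, α=120°
  d=(-0.5000,0.8660)  start (3,4)  tX=0.8400 tY=0.8198  stride 1/|dx|=2.0000 1/|dy|=1.1547
    cross y-line → (3,5), t=0.8198
    cross x-line → (2,5), t=0.8400 (wall)
  → r_1 = 0.8400
beam 2: φ=0°, α=210°
  d=(-0.8660,-0.5000)  start (3,4)  tX=0.4850 tY=0.5800  stride 1/|dx|=1.1547 1/|dy|=2.0000
    cross x-line → (2,4), t=0.4850
    cross y-line → (2,3), t=0.5800 (wall)
  → r_2 = 0.5800
beam 3: φ=90°, α=300°
  d=(0.5000,-0.8660)  start (3,4)  tX=1.1600 tY=0.3349  stride 1/|dx|=2.0000 1/|dy|=1.1547
    cross y-line → (3,3), t=0.3349
    cross x-line → (4,3), t=1.1600
    cross y-line → (4,2), t=1.4896
    cross y-line → (4,1), t=2.6443
    cross x-line → (5,1), t=3.1600
    cross y-line → (5,0), t=3.7990 (wall)
  → r_3 = 3.7990

ranges = [0.8400, 0.5800, 3.7990]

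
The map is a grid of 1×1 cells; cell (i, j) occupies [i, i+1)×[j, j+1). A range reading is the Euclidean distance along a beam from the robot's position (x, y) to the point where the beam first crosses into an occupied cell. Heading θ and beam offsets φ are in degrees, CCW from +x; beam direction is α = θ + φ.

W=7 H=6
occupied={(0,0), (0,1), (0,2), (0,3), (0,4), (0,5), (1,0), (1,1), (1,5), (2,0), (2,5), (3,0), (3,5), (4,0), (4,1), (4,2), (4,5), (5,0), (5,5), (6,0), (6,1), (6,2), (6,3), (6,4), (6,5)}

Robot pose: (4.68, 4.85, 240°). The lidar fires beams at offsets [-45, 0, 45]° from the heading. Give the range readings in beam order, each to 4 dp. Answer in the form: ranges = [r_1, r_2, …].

beam 1: φ=-45°, α=195°
  direction (-0.9659, -0.2588); cell (4,4); t to first gridline: x 0.7040, y 3.2841 (then +1.0353 / +3.8637)
    (3,4) via x @ 0.7040
    (2,4) via x @ 1.7393
    (1,4) via x @ 2.7745
    (1,3) via y @ 3.2841
    (0,3) via x @ 3.8098  # hit
  → r_1 = 3.8098
beam 2: φ=0°, α=240°
  direction (-0.5000, -0.8660); cell (4,4); t to first gridline: x 1.3600, y 0.9815 (then +2.0000 / +1.1547)
    (4,3) via y @ 0.9815
    (3,3) via x @ 1.3600
    (3,2) via y @ 2.1362
    (3,1) via y @ 3.2909
    (2,1) via x @ 3.3600
    (2,0) via y @ 4.4456  # hit
  → r_2 = 4.4456
beam 3: φ=45°, α=285°
  direction (0.2588, -0.9659); cell (4,4); t to first gridline: x 1.2364, y 0.8800 (then +3.8637 / +1.0353)
    (4,3) via y @ 0.8800
    (5,3) via x @ 1.2364
    (5,2) via y @ 1.9153
    (5,1) via y @ 2.9505
    (5,0) via y @ 3.9858  # hit
  → r_3 = 3.9858

ranges = [3.8098, 4.4456, 3.9858]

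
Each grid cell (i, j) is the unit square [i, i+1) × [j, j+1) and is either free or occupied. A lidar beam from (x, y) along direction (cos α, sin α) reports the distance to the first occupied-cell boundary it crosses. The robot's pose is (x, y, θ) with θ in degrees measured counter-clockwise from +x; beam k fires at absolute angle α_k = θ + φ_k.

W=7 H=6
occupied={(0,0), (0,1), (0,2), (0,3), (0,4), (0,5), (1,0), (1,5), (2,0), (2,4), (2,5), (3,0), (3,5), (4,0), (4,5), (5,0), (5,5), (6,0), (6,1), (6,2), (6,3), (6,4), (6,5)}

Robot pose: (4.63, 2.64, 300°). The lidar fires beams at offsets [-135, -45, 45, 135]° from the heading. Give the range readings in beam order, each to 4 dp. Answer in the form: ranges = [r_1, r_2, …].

ranges = [3.7581, 1.6979, 1.4183, 2.4433]

beam 1: φ=-135°, α=165°
  dir = (cos 165°, sin 165°) = (-0.9659, 0.2588); from cell (4,2)
  next x-line at t=0.6522, next y-line at t=1.3909; Δt_x=1.0353, Δt_y=3.8637
    x: enter (3,2) at t=0.6522
    y: enter (3,3) at t=1.3909
    x: enter (2,3) at t=1.6875
    x: enter (1,3) at t=2.7228
    x: enter (0,3) at t=3.7581 ← occupied
  → r_1 = 3.7581
beam 2: φ=-45°, α=255°
  dir = (cos 255°, sin 255°) = (-0.2588, -0.9659); from cell (4,2)
  next x-line at t=2.4341, next y-line at t=0.6626; Δt_x=3.8637, Δt_y=1.0353
    y: enter (4,1) at t=0.6626
    y: enter (4,0) at t=1.6979 ← occupied
  → r_2 = 1.6979
beam 3: φ=45°, α=345°
  dir = (cos 345°, sin 345°) = (0.9659, -0.2588); from cell (4,2)
  next x-line at t=0.3831, next y-line at t=2.4728; Δt_x=1.0353, Δt_y=3.8637
    x: enter (5,2) at t=0.3831
    x: enter (6,2) at t=1.4183 ← occupied
  → r_3 = 1.4183
beam 4: φ=135°, α=75°
  dir = (cos 75°, sin 75°) = (0.2588, 0.9659); from cell (4,2)
  next x-line at t=1.4296, next y-line at t=0.3727; Δt_x=3.8637, Δt_y=1.0353
    y: enter (4,3) at t=0.3727
    y: enter (4,4) at t=1.4080
    x: enter (5,4) at t=1.4296
    y: enter (5,5) at t=2.4433 ← occupied
  → r_4 = 2.4433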